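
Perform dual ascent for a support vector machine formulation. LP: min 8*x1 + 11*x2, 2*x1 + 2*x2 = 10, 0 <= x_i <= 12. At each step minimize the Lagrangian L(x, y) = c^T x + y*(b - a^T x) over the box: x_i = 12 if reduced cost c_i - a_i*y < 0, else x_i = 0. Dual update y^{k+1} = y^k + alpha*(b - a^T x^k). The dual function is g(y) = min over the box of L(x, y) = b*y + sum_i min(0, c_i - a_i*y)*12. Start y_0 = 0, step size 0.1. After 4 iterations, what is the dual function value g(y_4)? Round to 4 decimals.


Dual ascent for LP: min 8*x1 + 11*x2, 2*x1 + 2*x2 = 10, 0 <= x_i <= 12
Step 1: y^k = 0.0, reduced costs: (8.0, 11.0)
  x^k = (0.0, 0.0), subgradient = b - a^T x = 10.0
  y^{k+1} = 0.0 + 0.1*10.0 = 1.0
Step 2: y^k = 1.0, reduced costs: (6.0, 9.0)
  x^k = (0.0, 0.0), subgradient = b - a^T x = 10.0
  y^{k+1} = 1.0 + 0.1*10.0 = 2.0
Step 3: y^k = 2.0, reduced costs: (4.0, 7.0)
  x^k = (0.0, 0.0), subgradient = b - a^T x = 10.0
  y^{k+1} = 2.0 + 0.1*10.0 = 3.0
Step 4: y^k = 3.0, reduced costs: (2.0, 5.0)
  x^k = (0.0, 0.0), subgradient = b - a^T x = 10.0
  y^{k+1} = 3.0 + 0.1*10.0 = 4.0
Dual objective at y_4 = 4.0: reduced costs (0.0, 3.0), box minimizer x = (0.0, 0.0)
g(y_4) = b*y + (c1 - a1*y)*x1 + (c2 - a2*y)*x2 = 10*4.0 + 0.0*0.0 + 3.0*0.0 = 40.0 + 0.0 + 0.0 = 40.0


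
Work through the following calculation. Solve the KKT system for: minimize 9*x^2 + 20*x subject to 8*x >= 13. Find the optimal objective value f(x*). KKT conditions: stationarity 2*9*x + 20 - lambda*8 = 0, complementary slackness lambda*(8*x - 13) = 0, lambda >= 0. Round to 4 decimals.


Step 1: Try lambda = 0 (constraint inactive).
x_unc = -20/(2*9) = -1.1111
Check: 8*-1.1111 = -8.8888 < 13 -- violated!
Step 2: Constraint must be active: 8*x = 13
x* = 13/8 = 1.625
lambda = (2*9*1.625 + 20)/8 = 6.1563
Step 3: Compute optimal value.
f(x*) = 9*1.625^2 + 20*1.625 = 56.2656


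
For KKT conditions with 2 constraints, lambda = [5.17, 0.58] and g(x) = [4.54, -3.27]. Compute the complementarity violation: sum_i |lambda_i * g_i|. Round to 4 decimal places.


KKT complementary slackness check:
lambda_1 * g_1 = 5.17 * 4.54 = 23.4718
lambda_2 * g_2 = 0.58 * -3.27 = -1.8966
Total violation = 23.4718 + 1.8966 = 25.3684


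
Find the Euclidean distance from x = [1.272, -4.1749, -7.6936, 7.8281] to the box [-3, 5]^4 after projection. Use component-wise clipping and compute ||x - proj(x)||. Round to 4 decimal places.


Project each component onto [-3, 5].
clip(1.272) = 1.272, clip(-4.1749) = -3.0, clip(-7.6936) = -3.0, clip(7.8281) = 5.0
Projection = [1.272, -3.0, -3.0, 5.0]
Squared diffs: [0.0, 1.3804, 22.0299, 7.9981]
Distance = sqrt(31.4084) = 5.6043


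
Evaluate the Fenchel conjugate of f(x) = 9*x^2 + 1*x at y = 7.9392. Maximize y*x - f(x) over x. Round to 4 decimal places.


f*(y) = sup_x {y*x - a*x^2 - b*x} = sup_x {(y-b)*x - a*x^2}
FOC: (y - b) - 2a*x = 0 => x* = (y - b)/(2a)
x* = (7.9392 - 1)/(2*9) = 0.3855
f*(7.9392) = (y-b)^2/(4a) = (7.9392 - 1)^2/(4*9)
= 48.1525/36 = 1.3376


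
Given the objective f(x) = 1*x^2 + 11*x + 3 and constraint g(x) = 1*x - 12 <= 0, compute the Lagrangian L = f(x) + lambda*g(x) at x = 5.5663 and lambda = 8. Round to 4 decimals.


Step 1: Evaluate f(x).
f(5.5663) = 1*5.5663^2 + 11*5.5663 + 3 = 95.213
Step 2: Evaluate g(x).
g(5.5663) = 1*5.5663 - 12 = -6.4337
Step 3: Compute Lagrangian.
L = 95.213 + 8*-6.4337 = 43.7434


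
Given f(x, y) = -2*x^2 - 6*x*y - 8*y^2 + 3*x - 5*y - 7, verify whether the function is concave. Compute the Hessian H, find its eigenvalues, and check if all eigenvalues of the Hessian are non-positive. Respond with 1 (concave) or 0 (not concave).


The Hessian of f(x,y) = -2*x^2 - 6*x*y - 8*y^2 + 3*x - 5*y - 7 is:
H = [[-4, -6], [-6, -16]]
Trace = -4 - 16 = -20
Determinant = -4*-16 - (-6)^2 = 28
Discriminant = (-20)^2 - 4*28 = 288.0
Eigenvalues: lambda_1 = -18.4853, lambda_2 = -1.5147
The function is concave.

1


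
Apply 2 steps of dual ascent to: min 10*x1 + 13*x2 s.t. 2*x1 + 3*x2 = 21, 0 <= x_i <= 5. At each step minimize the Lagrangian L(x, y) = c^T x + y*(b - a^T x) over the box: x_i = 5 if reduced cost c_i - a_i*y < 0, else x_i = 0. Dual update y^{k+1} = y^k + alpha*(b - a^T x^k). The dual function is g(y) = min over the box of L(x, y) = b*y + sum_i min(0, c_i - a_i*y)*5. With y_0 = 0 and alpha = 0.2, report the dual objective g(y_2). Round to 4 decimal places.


Dual ascent for LP: min 10*x1 + 13*x2, 2*x1 + 3*x2 = 21, 0 <= x_i <= 5
Step 1: y^k = 0.0, reduced costs: (10.0, 13.0)
  x^k = (0.0, 0.0), subgradient = b - a^T x = 21.0
  y^{k+1} = 0.0 + 0.2*21.0 = 4.2
Step 2: y^k = 4.2, reduced costs: (1.6, 0.4)
  x^k = (0.0, 0.0), subgradient = b - a^T x = 21.0
  y^{k+1} = 4.2 + 0.2*21.0 = 8.4
Dual objective at y_2 = 8.4: reduced costs (-6.8, -12.2), box minimizer x = (5.0, 5.0)
g(y_2) = b*y + (c1 - a1*y)*x1 + (c2 - a2*y)*x2 = 21*8.4 + (-6.8)*5.0 + (-12.2)*5.0 = 176.4 - 34.0 - 61.0 = 81.4


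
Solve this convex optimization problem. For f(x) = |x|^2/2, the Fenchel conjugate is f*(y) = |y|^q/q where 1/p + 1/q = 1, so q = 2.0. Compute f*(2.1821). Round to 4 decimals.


The conjugate exponent q satisfies 1/p + 1/q = 1.
p = 2, so q = 2/(2 - 1) = 2.0
|y|^q = 2.1821^2.0 = 4.7616
f*(2.1821) = 4.7616 / 2.0 = 2.3808


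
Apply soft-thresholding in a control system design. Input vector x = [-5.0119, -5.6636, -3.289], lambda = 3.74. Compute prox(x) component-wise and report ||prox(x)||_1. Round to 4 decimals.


Soft-thresholding with lambda = 3.74:
prox(-5.0119) = sign(-5.0119)*max(|-5.0119| - 3.74, 0) = -1.2719
prox(-5.6636) = sign(-5.6636)*max(|-5.6636| - 3.74, 0) = -1.9236
prox(-3.289) = sign(-3.289)*max(|-3.289| - 3.74, 0) = 0.0
prox(x) = [-1.2719, -1.9236, 0.0]
||prox(x)||_1 = 1.2719 + 1.9236 + 0.0 = 3.1955


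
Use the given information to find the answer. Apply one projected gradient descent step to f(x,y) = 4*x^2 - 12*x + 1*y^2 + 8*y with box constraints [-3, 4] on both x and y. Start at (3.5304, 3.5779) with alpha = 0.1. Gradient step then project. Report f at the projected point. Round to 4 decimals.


Step 1: Compute gradient at (3.5304, 3.5779).
grad_x = 2*4*3.5304 - 12 = 16.2432
grad_y = 2*1*3.5779 + 8 = 15.1558
Step 2: Gradient step.
x_raw = 3.5304 - 0.1*16.2432 = 1.9061
y_raw = 3.5779 - 0.1*15.1558 = 2.0623
Step 3: Project onto [-3, 4].
x_proj = clip(1.9061) = 1.9061
y_proj = clip(2.0623) = 2.0623
Step 4: Evaluate f.
f(1.9061, 2.0623) = 12.4113


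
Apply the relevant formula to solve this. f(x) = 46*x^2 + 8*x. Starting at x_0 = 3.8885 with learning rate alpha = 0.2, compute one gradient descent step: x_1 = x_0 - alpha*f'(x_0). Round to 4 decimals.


We compute the gradient at x_0 and apply the update.
f'(x) = 92*x + 8
f'(3.8885) = 92*3.8885 + 8 = 365.742
x_1 = 3.8885 - 0.2*365.742 = -69.2599


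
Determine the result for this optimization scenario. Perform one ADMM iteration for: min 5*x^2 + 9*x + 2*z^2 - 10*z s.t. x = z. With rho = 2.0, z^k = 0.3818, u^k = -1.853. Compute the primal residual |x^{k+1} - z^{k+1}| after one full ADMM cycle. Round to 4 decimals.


ADMM iteration with rho = 2.0, z^k = 0.3818, u^k = -1.853
Step 1: x-update.
Minimize 5*x^2 + 9*x + (2.0/2)*(x - 0.3818 - 1.853)^2
FOC: (2*5 + 2.0)*x = -9 + 2.0*(0.3818 + 1.853)
x^{k+1} = -0.3775
Step 2: z-update.
Minimize 2*z^2 - 10*z + (2.0/2)*(-0.3775 - z - 1.853)^2
FOC: (2*2 + 2.0)*z = 10 + 2.0*(-0.3775 - 1.853)
z^{k+1} = 0.9232
Step 3: u-update.
u^{k+1} = -1.853 - 0.3775 - 0.9232 = -3.1537
Step 4: Primal residual = |-0.3775 - 0.9232| = 1.3007


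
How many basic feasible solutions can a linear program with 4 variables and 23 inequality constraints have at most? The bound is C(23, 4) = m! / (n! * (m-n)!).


Each vertex corresponds to some choice of n active constraints out of m, so the number of vertices is at most C(m, n) = m! / (n!(m-n)!).
m = 23, n = 4
Numerator: 23 * 22 * 21 * 20
Denominator: 4! = 24
C(23, 4) = 8855


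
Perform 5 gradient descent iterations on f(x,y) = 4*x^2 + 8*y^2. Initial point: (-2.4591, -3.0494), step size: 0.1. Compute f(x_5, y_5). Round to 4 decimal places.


Gradient descent on f(x,y) = 4*x^2 + 8*y^2.
Starting point: (-2.4591, -3.0494), alpha = 0.1
Step 1: grad_x = 2*4*-2.4591 = -19.6728, grad_y = 2*8*-3.0494 = -48.7904
  x_1 = -2.4591 - 0.1*-19.6728 = -0.4918
  y_1 = -3.0494 - 0.1*-48.7904 = 1.8296
Step 2: grad_x = 2*4*-0.4918 = -3.9346, grad_y = 2*8*1.8296 = 29.2742
  x_2 = -0.4918 - 0.1*-3.9346 = -0.0984
  y_2 = 1.8296 - 0.1*29.2742 = -1.0978
Step 3: grad_x = 2*4*-0.0984 = -0.7869, grad_y = 2*8*-1.0978 = -17.5645
  x_3 = -0.0984 - 0.1*-0.7869 = -0.0197
  y_3 = -1.0978 - 0.1*-17.5645 = 0.6587
Step 4: grad_x = 2*4*-0.0197 = -0.1574, grad_y = 2*8*0.6587 = 10.5387
  x_4 = -0.0197 - 0.1*-0.1574 = -0.0039
  y_4 = 0.6587 - 0.1*10.5387 = -0.3952
Step 5: grad_x = 2*4*-0.0039 = -0.0315, grad_y = 2*8*-0.3952 = -6.3232
  x_5 = -0.0039 - 0.1*-0.0315 = -0.0008
  y_5 = -0.3952 - 0.1*-6.3232 = 0.2371
f(-0.0008, 0.2371) = 4*(-0.0008)^2 + 8*0.2371^2 = 0.4498


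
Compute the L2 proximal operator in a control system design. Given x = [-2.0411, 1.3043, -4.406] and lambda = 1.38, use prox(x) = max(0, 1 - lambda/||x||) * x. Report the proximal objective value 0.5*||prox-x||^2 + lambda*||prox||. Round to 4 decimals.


Step 1: Compute ||x||.
||x|| = 5.0279
Step 2: Compute scaling factor.
scale = max(0, 1 - 1.38/5.0279) = 0.7255
Step 3: prox(x) = [-1.4809, 0.9463, -3.1967]
||prox(x)|| = 3.6479
Step 4: Proximal objective.
0.5*||prox-x||^2 = 0.9522
lambda*||prox|| = 5.0341
Total = 5.9863


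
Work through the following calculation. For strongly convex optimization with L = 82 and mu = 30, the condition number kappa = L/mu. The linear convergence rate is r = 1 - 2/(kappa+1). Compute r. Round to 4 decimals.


Step 1: Compute the condition number.
kappa = L/mu = 82/30 = 2.7333
Step 2: Compute the convergence rate.
r = 1 - 2/(kappa + 1) = 1 - 2*mu/(L + mu) = (L - mu)/(L + mu) = 52/112 = 0.4643


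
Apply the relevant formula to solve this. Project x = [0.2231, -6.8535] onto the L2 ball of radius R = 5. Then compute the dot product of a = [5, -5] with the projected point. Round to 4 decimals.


Step 1: Compute ||x|| (intermediates to 6 decimals).
||x|| = sqrt(0.2231^2 + (-6.8535)^2) = 6.85713
Step 2: Project.
Since ||x|| > R, scale = R/||x|| = 5/6.85713 = 0.729168, proj(x) = scale * x
proj(x) = [0.162677, -4.997353]
Step 3: Dot product.
a^T * proj(x) = 5*0.162677 - 5*(-4.997353) = 25.8002


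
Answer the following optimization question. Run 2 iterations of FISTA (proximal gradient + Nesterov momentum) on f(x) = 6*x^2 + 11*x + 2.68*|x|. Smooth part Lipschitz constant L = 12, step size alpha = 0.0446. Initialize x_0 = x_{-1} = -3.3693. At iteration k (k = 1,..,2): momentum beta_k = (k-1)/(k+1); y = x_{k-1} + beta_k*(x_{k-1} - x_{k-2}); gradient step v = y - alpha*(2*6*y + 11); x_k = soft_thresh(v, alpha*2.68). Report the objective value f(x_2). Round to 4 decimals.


FISTA on f(x) = 6*x^2 + 11*x + 2.68*|x|
L = 12, alpha = 0.0446
Iteration 1: beta = 0.0, y = -3.3693 + 0.0*(-3.3693 + 3.3693) = -3.3693
  grad(y) = -29.4316, v = y - alpha*grad = -2.0567
  prox(v) = soft_thresh(-2.0567, 0.1195) = -1.9371
Iteration 2: beta = 0.3333, y = -1.9371 + 0.3333*(-1.9371 + 3.3693) = -1.4597
  grad(y) = -6.5168, v = y - alpha*grad = -1.1691
  prox(v) = soft_thresh(-1.1691, 0.1195) = -1.0496
f(x_2) = 6*(-1.0496)^2 + 11*(-1.0496) + 2.68*|-1.0496| = -2.1229


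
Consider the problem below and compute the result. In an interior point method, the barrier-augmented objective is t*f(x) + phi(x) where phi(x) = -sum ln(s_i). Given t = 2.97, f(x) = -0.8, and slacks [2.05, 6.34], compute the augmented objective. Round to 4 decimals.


Step 1: Compute log-barrier.
ln values: [0.7178, 1.8469]
phi = -(0.7178 + 1.8469) = -2.5647
Step 2: Compute augmented objective.
t*f(x) = 2.97*-0.8 = -2.376
Total = -2.376 - 2.5647 = -4.9407


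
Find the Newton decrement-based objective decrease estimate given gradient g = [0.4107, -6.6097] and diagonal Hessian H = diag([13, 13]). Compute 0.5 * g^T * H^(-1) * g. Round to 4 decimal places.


Step 1: H is diagonal, so H^(-1) * g = [0.0316, -0.5084].
Step 2: g^T H^(-1) g = sum_i g_i^2 / H_ii
  = (0.4107)^2/13 + (-6.6097)^2/13
  = 0.013 + 3.3606 = 3.3736
Step 3: Objective decrease = 0.5 * g^T H^(-1) g = 1.6868


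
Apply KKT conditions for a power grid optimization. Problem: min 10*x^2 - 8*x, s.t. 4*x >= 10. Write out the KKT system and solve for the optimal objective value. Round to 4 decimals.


Step 1: Try lambda = 0 (constraint inactive).
x_unc = 8/(2*10) = 0.4
Check: 4*0.4 = 1.6 < 10 -- violated!
Step 2: Constraint must be active: 4*x = 10
x* = 10/4 = 2.5
lambda = (2*10*2.5 - 8)/4 = 10.5
Step 3: Compute optimal value.
f(x*) = 10*2.5^2 - 8*2.5 = 42.5


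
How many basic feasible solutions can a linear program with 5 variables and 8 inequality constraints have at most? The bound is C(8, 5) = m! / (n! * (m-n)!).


Each vertex corresponds to some choice of n active constraints out of m, so the number of vertices is at most C(m, n) = m! / (n!(m-n)!).
m = 8, n = 5
Numerator: 8 * 7 * 6 * 5 * 4
Denominator: 5! = 120
C(8, 5) = 56


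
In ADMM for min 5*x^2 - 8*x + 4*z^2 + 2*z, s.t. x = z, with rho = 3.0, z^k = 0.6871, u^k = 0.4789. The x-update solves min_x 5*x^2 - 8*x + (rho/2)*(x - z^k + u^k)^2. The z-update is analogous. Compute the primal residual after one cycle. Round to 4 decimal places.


ADMM iteration with rho = 3.0, z^k = 0.6871, u^k = 0.4789
Step 1: x-update.
Minimize 5*x^2 - 8*x + (3.0/2)*(x - 0.6871 + 0.4789)^2
FOC: (2*5 + 3.0)*x = 8 + 3.0*(0.6871 - 0.4789)
x^{k+1} = 0.6634
Step 2: z-update.
Minimize 4*z^2 + 2*z + (3.0/2)*(0.6634 - z + 0.4789)^2
FOC: (2*4 + 3.0)*z = -2 + 3.0*(0.6634 + 0.4789)
z^{k+1} = 0.1297
Step 3: u-update.
u^{k+1} = 0.4789 + 0.6634 - 0.1297 = 1.0126
Step 4: Primal residual = |0.6634 - 0.1297| = 0.5337


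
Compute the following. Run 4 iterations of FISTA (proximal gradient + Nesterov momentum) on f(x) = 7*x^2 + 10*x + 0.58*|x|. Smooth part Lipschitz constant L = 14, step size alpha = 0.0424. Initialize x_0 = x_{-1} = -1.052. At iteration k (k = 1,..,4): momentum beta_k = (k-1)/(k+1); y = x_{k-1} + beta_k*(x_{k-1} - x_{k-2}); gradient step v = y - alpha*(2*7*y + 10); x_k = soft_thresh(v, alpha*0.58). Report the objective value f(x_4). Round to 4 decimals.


FISTA on f(x) = 7*x^2 + 10*x + 0.58*|x|
L = 14, alpha = 0.0424
Iteration 1: beta = 0.0, y = -1.052 + 0.0*(-1.052 + 1.052) = -1.052
  grad(y) = -4.728, v = y - alpha*grad = -0.8515
  prox(v) = soft_thresh(-0.8515, 0.0246) = -0.8269
Iteration 2: beta = 0.3333, y = -0.8269 + 0.3333*(-0.8269 + 1.052) = -0.7519
  grad(y) = -0.5269, v = y - alpha*grad = -0.7296
  prox(v) = soft_thresh(-0.7296, 0.0246) = -0.705
Iteration 3: beta = 0.5, y = -0.705 + 0.5*(-0.705 + 0.8269) = -0.644
  grad(y) = 0.9838, v = y - alpha*grad = -0.6857
  prox(v) = soft_thresh(-0.6857, 0.0246) = -0.6611
Iteration 4: beta = 0.6, y = -0.6611 + 0.6*(-0.6611 + 0.705) = -0.6348
  grad(y) = 1.1125, v = y - alpha*grad = -0.682
  prox(v) = soft_thresh(-0.682, 0.0246) = -0.6574
f(x_4) = 7*(-0.6574)^2 + 10*(-0.6574) + 0.58*|-0.6574| = -3.1675


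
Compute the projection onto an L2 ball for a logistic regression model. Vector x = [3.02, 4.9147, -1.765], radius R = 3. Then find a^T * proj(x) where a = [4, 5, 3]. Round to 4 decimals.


Step 1: Compute ||x|| (intermediates to 6 decimals).
||x|| = sqrt(3.02^2 + 4.9147^2 + (-1.765)^2) = 6.032404
Step 2: Project.
Since ||x|| > R, scale = R/||x|| = 3/6.032404 = 0.497314, proj(x) = scale * x
proj(x) = [1.501888, 2.444149, -0.877759]
Step 3: Dot product.
a^T * proj(x) = 4*1.501888 + 5*2.444149 + 3*(-0.877759) = 15.595


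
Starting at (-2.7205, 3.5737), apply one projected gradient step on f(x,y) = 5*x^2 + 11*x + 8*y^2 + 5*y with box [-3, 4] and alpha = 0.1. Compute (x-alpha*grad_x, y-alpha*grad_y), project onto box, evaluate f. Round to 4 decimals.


Step 1: Compute gradient at (-2.7205, 3.5737).
grad_x = 2*5*-2.7205 + 11 = -16.205
grad_y = 2*8*3.5737 + 5 = 62.1792
Step 2: Gradient step.
x_raw = -2.7205 - 0.1*-16.205 = -1.1
y_raw = 3.5737 - 0.1*62.1792 = -2.6442
Step 3: Project onto [-3, 4].
x_proj = clip(-1.1) = -1.1
y_proj = clip(-2.6442) = -2.6442
Step 4: Evaluate f.
f(-1.1, -2.6442) = 36.6641


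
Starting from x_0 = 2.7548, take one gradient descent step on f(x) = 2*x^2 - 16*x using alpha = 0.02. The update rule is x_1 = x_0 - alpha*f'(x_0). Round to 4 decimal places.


We compute the gradient at x_0 and apply the update.
f'(x) = 4*x - 16
f'(2.7548) = 4*2.7548 - 16 = -4.9808
x_1 = 2.7548 - 0.02*-4.9808 = 2.8544


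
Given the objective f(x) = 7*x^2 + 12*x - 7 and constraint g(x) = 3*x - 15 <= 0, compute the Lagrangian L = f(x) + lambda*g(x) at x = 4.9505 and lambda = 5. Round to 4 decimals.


Step 1: Evaluate f(x).
f(4.9505) = 7*4.9505^2 + 12*4.9505 - 7 = 223.9582
Step 2: Evaluate g(x).
g(4.9505) = 3*4.9505 - 15 = -0.1485
Step 3: Compute Lagrangian.
L = 223.9582 + 5*-0.1485 = 223.2157


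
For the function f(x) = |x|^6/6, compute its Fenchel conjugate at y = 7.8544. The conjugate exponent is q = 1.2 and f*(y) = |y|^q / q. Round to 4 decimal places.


The conjugate exponent q satisfies 1/p + 1/q = 1.
p = 6, so q = 6/(6 - 1) = 1.2
|y|^q = 7.8544^1.2 = 11.8614
f*(7.8544) = 11.8614 / 1.2 = 9.8845


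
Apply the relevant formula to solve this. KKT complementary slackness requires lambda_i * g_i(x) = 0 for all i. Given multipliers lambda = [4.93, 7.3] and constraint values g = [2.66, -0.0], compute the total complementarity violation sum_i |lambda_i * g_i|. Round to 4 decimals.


KKT complementary slackness check:
lambda_1 * g_1 = 4.93 * 2.66 = 13.1138
lambda_2 * g_2 = 7.3 * -0.0 = -0.0
Total violation = 13.1138 + 0.0 = 13.1138


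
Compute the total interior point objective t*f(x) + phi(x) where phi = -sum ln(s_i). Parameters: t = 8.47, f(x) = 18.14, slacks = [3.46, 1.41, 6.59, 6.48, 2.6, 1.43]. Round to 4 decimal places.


Step 1: Compute log-barrier.
ln values: [1.2413, 0.3436, 1.8856, 1.8687, 0.9555, 0.3577]
phi = -(1.2413 + 0.3436 + 1.8856 + 1.8687 + 0.9555 + 0.3577) = -6.6523
Step 2: Compute augmented objective.
t*f(x) = 8.47*18.14 = 153.6458
Total = 153.6458 - 6.6523 = 146.9935


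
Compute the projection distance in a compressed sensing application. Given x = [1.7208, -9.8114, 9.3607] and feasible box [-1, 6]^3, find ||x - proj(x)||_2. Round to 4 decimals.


Project each component onto [-1, 6].
clip(1.7208) = 1.7208, clip(-9.8114) = -1.0, clip(9.3607) = 6.0
Projection = [1.7208, -1.0, 6.0]
Squared diffs: [0.0, 77.6408, 11.2943]
Distance = sqrt(88.9351) = 9.4305


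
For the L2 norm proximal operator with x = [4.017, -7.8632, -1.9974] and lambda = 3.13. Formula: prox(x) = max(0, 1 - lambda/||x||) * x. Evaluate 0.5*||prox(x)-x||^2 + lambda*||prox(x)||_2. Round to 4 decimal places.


Step 1: Compute ||x||.
||x|| = 9.0529
Step 2: Compute scaling factor.
scale = max(0, 1 - 3.13/9.0529) = 0.6543
Step 3: prox(x) = [2.6281, -5.1445, -1.3068]
||prox(x)|| = 5.9229
Step 4: Proximal objective.
0.5*||prox-x||^2 = 4.8985
lambda*||prox|| = 18.5387
Total = 23.4373


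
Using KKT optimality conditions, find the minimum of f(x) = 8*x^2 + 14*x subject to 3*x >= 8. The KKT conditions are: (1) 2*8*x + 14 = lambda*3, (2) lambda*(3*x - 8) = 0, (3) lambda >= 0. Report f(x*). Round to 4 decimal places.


Step 1: Try lambda = 0 (constraint inactive).
x_unc = -14/(2*8) = -0.875
Check: 3*-0.875 = -2.625 < 8 -- violated!
Step 2: Constraint must be active: 3*x = 8
x* = 8/3 = 2.6667 (rounded; the exact value 8/3 is used below)
lambda = (2*8*(8/3) + 14)/3 = 18.8889
Step 3: Compute optimal value.
f(x*) = 8*(8/3)^2 + 14*(8/3) = 94.2222


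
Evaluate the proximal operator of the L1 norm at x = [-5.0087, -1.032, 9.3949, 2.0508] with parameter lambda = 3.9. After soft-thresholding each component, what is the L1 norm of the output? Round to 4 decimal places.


Soft-thresholding with lambda = 3.9:
prox(-5.0087) = sign(-5.0087)*max(|-5.0087| - 3.9, 0) = -1.1087
prox(-1.032) = sign(-1.032)*max(|-1.032| - 3.9, 0) = 0.0
prox(9.3949) = sign(9.3949)*max(|9.3949| - 3.9, 0) = 5.4949
prox(2.0508) = sign(2.0508)*max(|2.0508| - 3.9, 0) = 0.0
prox(x) = [-1.1087, 0.0, 5.4949, 0.0]
||prox(x)||_1 = 1.1087 + 0.0 + 5.4949 + 0.0 = 6.6036


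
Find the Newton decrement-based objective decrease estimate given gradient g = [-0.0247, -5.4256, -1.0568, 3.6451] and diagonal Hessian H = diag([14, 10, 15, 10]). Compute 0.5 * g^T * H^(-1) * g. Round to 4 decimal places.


Step 1: H is diagonal, so H^(-1) * g = [-0.0018, -0.5426, -0.0705, 0.3645].
Step 2: g^T H^(-1) g = sum_i g_i^2 / H_ii
  = (-0.0247)^2/14 + (-5.4256)^2/10 + (-1.0568)^2/15 + (3.6451)^2/10
  = 0.0 + 2.9437 + 0.0745 + 1.3287 = 4.3469
Step 3: Objective decrease = 0.5 * g^T H^(-1) g = 2.1734


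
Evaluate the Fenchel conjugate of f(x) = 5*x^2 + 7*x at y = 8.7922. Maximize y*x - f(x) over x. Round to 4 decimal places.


f*(y) = sup_x {y*x - a*x^2 - b*x} = sup_x {(y-b)*x - a*x^2}
FOC: (y - b) - 2a*x = 0 => x* = (y - b)/(2a)
x* = (8.7922 - 7)/(2*5) = 0.1792
f*(8.7922) = (y-b)^2/(4a) = (8.7922 - 7)^2/(4*5)
= 3.212/20 = 0.1606


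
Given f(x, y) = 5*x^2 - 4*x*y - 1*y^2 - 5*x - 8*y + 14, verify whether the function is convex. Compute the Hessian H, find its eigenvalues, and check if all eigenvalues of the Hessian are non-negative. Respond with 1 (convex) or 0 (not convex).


The Hessian of f(x,y) = 5*x^2 - 4*x*y - 1*y^2 - 5*x - 8*y + 14 is:
H = [[10, -4], [-4, -2]]
Trace = 10 - 2 = 8
Determinant = 10*-2 - (-4)^2 = -36
Discriminant = (8)^2 - 4*-36 = 208.0
Eigenvalues: lambda_1 = -3.2111, lambda_2 = 11.2111
The function is not convex.

0


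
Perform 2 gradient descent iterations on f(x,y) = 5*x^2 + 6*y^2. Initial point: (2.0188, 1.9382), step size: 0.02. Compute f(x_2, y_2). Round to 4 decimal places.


Gradient descent on f(x,y) = 5*x^2 + 6*y^2.
Starting point: (2.0188, 1.9382), alpha = 0.02
Step 1: grad_x = 2*5*2.0188 = 20.188, grad_y = 2*6*1.9382 = 23.2584
  x_1 = 2.0188 - 0.02*20.188 = 1.615
  y_1 = 1.9382 - 0.02*23.2584 = 1.473
Step 2: grad_x = 2*5*1.615 = 16.1504, grad_y = 2*6*1.473 = 17.6764
  x_2 = 1.615 - 0.02*16.1504 = 1.292
  y_2 = 1.473 - 0.02*17.6764 = 1.1195
f(1.292, 1.1195) = 5*1.292^2 + 6*1.1195^2 = 15.8665


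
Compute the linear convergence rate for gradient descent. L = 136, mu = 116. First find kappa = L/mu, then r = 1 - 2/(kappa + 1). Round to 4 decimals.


Step 1: Compute the condition number.
kappa = L/mu = 136/116 = 1.1724
Step 2: Compute the convergence rate.
r = 1 - 2/(kappa + 1) = 1 - 2*mu/(L + mu) = (L - mu)/(L + mu) = 20/252 = 0.0794


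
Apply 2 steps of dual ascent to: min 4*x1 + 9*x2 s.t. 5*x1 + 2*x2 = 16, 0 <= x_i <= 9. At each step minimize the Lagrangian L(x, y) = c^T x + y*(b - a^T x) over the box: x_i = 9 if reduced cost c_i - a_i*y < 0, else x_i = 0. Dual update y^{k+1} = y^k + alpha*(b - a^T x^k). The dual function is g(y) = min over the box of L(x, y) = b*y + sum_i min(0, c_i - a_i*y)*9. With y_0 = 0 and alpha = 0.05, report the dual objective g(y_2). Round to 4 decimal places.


Dual ascent for LP: min 4*x1 + 9*x2, 5*x1 + 2*x2 = 16, 0 <= x_i <= 9
Step 1: y^k = 0.0, reduced costs: (4.0, 9.0)
  x^k = (0.0, 0.0), subgradient = b - a^T x = 16.0
  y^{k+1} = 0.0 + 0.05*16.0 = 0.8
Step 2: y^k = 0.8, reduced costs: (0.0, 7.4)
  x^k = (0.0, 0.0), subgradient = b - a^T x = 16.0
  y^{k+1} = 0.8 + 0.05*16.0 = 1.6
Dual objective at y_2 = 1.6: reduced costs (-4.0, 5.8), box minimizer x = (9.0, 0.0)
g(y_2) = b*y + (c1 - a1*y)*x1 + (c2 - a2*y)*x2 = 16*1.6 + (-4.0)*9.0 + 5.8*0.0 = 25.6 - 36.0 + 0.0 = -10.4


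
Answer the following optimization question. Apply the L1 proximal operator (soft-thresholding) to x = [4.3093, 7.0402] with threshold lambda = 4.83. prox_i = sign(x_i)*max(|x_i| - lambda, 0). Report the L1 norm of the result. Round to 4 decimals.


Soft-thresholding with lambda = 4.83:
prox(4.3093) = sign(4.3093)*max(|4.3093| - 4.83, 0) = 0.0
prox(7.0402) = sign(7.0402)*max(|7.0402| - 4.83, 0) = 2.2102
prox(x) = [0.0, 2.2102]
||prox(x)||_1 = 0.0 + 2.2102 = 2.2102


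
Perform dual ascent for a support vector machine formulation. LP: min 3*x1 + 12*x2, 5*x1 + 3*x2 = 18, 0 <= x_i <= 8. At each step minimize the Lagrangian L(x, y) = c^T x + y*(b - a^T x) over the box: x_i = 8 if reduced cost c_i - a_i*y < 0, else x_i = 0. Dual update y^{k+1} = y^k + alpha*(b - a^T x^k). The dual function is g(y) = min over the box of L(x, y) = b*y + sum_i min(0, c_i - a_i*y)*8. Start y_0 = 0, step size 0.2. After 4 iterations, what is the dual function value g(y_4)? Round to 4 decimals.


Dual ascent for LP: min 3*x1 + 12*x2, 5*x1 + 3*x2 = 18, 0 <= x_i <= 8
Step 1: y^k = 0.0, reduced costs: (3.0, 12.0)
  x^k = (0.0, 0.0), subgradient = b - a^T x = 18.0
  y^{k+1} = 0.0 + 0.2*18.0 = 3.6
Step 2: y^k = 3.6, reduced costs: (-15.0, 1.2)
  x^k = (8.0, 0.0), subgradient = b - a^T x = -22.0
  y^{k+1} = 3.6 + 0.2*-22.0 = -0.8
Step 3: y^k = -0.8, reduced costs: (7.0, 14.4)
  x^k = (0.0, 0.0), subgradient = b - a^T x = 18.0
  y^{k+1} = -0.8 + 0.2*18.0 = 2.8
Step 4: y^k = 2.8, reduced costs: (-11.0, 3.6)
  x^k = (8.0, 0.0), subgradient = b - a^T x = -22.0
  y^{k+1} = 2.8 + 0.2*-22.0 = -1.6
Dual objective at y_4 = -1.6: reduced costs (11.0, 16.8), box minimizer x = (0.0, 0.0)
g(y_4) = b*y + (c1 - a1*y)*x1 + (c2 - a2*y)*x2 = 18*(-1.6) + 11.0*0.0 + 16.8*0.0 = -28.8 + 0.0 + 0.0 = -28.8


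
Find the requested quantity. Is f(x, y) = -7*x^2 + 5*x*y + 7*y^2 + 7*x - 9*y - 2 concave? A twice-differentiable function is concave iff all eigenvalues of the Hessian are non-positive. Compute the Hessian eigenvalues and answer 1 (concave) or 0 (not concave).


The Hessian of f(x,y) = -7*x^2 + 5*x*y + 7*y^2 + 7*x - 9*y - 2 is:
H = [[-14, 5], [5, 14]]
Trace = -14 + 14 = 0
Determinant = -14*14 - (5)^2 = -221
Discriminant = (0)^2 - 4*-221 = 884.0
Eigenvalues: lambda_1 = -14.8661, lambda_2 = 14.8661
The function is not concave.

0


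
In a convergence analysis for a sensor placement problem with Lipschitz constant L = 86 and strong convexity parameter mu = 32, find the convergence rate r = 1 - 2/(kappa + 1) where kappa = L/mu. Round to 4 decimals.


Step 1: Compute the condition number.
kappa = L/mu = 86/32 = 2.6875
Step 2: Compute the convergence rate.
r = 1 - 2/(kappa + 1) = 1 - 2*mu/(L + mu) = (L - mu)/(L + mu) = 54/118 = 0.4576


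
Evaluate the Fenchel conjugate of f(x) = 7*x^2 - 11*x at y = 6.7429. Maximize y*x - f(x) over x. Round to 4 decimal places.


f*(y) = sup_x {y*x - a*x^2 - b*x} = sup_x {(y-b)*x - a*x^2}
FOC: (y - b) - 2a*x = 0 => x* = (y - b)/(2a)
x* = (6.7429 + 11)/(2*7) = 1.2674
f*(6.7429) = (y-b)^2/(4a) = (6.7429 + 11)^2/(4*7)
= 314.8105/28 = 11.2432


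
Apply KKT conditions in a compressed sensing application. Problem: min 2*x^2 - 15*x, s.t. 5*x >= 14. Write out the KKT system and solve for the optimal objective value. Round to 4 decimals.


Step 1: Try lambda = 0 (constraint inactive).
Stationarity: 2*2*x - 15 = 0
x* = 15/(2*2) = 3.75
Check constraint: 5*3.75 = 18.75 >= 14 -- satisfied.
Step 2: Compute optimal value.
f(x*) = 2*3.75^2 - 15*3.75 = -28.125


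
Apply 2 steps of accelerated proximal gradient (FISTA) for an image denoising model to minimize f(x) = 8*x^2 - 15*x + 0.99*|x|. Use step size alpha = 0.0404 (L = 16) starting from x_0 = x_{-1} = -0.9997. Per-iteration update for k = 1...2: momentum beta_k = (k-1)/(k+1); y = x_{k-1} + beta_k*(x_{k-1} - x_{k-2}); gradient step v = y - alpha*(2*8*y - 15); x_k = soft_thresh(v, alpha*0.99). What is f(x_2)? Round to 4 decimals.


FISTA on f(x) = 8*x^2 - 15*x + 0.99*|x|
L = 16, alpha = 0.0404
Iteration 1: beta = 0.0, y = -0.9997 + 0.0*(-0.9997 + 0.9997) = -0.9997
  grad(y) = -30.9952, v = y - alpha*grad = 0.2525
  prox(v) = soft_thresh(0.2525, 0.04) = 0.2125
Iteration 2: beta = 0.3333, y = 0.2125 + 0.3333*(0.2125 + 0.9997) = 0.6166
  grad(y) = -5.1347, v = y - alpha*grad = 0.824
  prox(v) = soft_thresh(0.824, 0.04) = 0.784
f(x_2) = 8*0.784^2 - 15*0.784 + 0.99*|0.784| = -6.0666


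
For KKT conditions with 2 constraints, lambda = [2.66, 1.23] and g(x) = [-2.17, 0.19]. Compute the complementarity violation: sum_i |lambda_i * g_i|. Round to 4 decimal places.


KKT complementary slackness check:
lambda_1 * g_1 = 2.66 * -2.17 = -5.7722
lambda_2 * g_2 = 1.23 * 0.19 = 0.2337
Total violation = 5.7722 + 0.2337 = 6.0059


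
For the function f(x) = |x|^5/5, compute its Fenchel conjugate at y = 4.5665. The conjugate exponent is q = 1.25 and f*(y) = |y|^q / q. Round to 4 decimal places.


The conjugate exponent q satisfies 1/p + 1/q = 1.
p = 5, so q = 5/(5 - 1) = 1.25
|y|^q = 4.5665^1.25 = 6.6754
f*(4.5665) = 6.6754 / 1.25 = 5.3403


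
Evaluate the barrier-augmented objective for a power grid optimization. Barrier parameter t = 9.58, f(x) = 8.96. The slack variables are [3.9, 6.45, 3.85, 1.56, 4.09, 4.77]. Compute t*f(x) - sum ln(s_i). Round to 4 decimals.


Step 1: Compute log-barrier.
ln values: [1.361, 1.8641, 1.3481, 0.4447, 1.4085, 1.5623]
phi = -(1.361 + 1.8641 + 1.3481 + 0.4447 + 1.4085 + 1.5623) = -7.9887
Step 2: Compute augmented objective.
t*f(x) = 9.58*8.96 = 85.8368
Total = 85.8368 - 7.9887 = 77.8481


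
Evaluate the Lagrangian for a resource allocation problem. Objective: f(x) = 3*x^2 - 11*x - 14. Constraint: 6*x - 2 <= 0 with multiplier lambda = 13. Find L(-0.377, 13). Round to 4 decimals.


Step 1: Evaluate f(x).
f(-0.377) = 3*(-0.377)^2 - 11*(-0.377) - 14 = -9.4266
Step 2: Evaluate g(x).
g(-0.377) = 6*-0.377 - 2 = -4.262
Step 3: Compute Lagrangian.
L = -9.4266 + 13*-4.262 = -64.8326


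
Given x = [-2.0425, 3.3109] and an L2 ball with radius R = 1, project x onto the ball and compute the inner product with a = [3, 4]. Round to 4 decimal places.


Step 1: Compute ||x|| (intermediates to 6 decimals).
||x|| = sqrt((-2.0425)^2 + 3.3109^2) = 3.890227
Step 2: Project.
Since ||x|| > R, scale = R/||x|| = 1/3.890227 = 0.257054, proj(x) = scale * x
proj(x) = [-0.525033, 0.85108]
Step 3: Dot product.
a^T * proj(x) = 3*(-0.525033) + 4*0.85108 = 1.8292


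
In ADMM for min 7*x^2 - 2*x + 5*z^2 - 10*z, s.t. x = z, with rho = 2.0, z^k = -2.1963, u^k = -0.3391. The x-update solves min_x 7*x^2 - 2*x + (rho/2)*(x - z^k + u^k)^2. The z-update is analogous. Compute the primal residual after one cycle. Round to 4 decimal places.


ADMM iteration with rho = 2.0, z^k = -2.1963, u^k = -0.3391
Step 1: x-update.
Minimize 7*x^2 - 2*x + (2.0/2)*(x + 2.1963 - 0.3391)^2
FOC: (2*7 + 2.0)*x = 2 + 2.0*(-2.1963 + 0.3391)
x^{k+1} = -0.1072
Step 2: z-update.
Minimize 5*z^2 - 10*z + (2.0/2)*(-0.1072 - z - 0.3391)^2
FOC: (2*5 + 2.0)*z = 10 + 2.0*(-0.1072 - 0.3391)
z^{k+1} = 0.759
Step 3: u-update.
u^{k+1} = -0.3391 - 0.1072 - 0.759 = -1.2052
Step 4: Primal residual = |-0.1072 - 0.759| = 0.8661


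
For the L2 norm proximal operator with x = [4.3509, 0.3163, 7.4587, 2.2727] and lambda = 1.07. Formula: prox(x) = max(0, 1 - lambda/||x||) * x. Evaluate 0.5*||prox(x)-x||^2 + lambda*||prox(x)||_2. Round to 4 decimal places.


Step 1: Compute ||x||.
||x|| = 8.9346
Step 2: Compute scaling factor.
scale = max(0, 1 - 1.07/8.9346) = 0.8802
Step 3: prox(x) = [3.8298, 0.2784, 6.5655, 2.0005]
||prox(x)|| = 7.8646
Step 4: Proximal objective.
0.5*||prox-x||^2 = 0.5725
lambda*||prox|| = 8.4151
Total = 8.9876


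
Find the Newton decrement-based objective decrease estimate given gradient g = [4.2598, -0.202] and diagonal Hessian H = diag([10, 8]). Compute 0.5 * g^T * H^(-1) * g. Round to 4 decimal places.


Step 1: H is diagonal, so H^(-1) * g = [0.426, -0.0253].
Step 2: g^T H^(-1) g = sum_i g_i^2 / H_ii
  = (4.2598)^2/10 + (-0.202)^2/8
  = 1.8146 + 0.0051 = 1.8197
Step 3: Objective decrease = 0.5 * g^T H^(-1) g = 0.9098


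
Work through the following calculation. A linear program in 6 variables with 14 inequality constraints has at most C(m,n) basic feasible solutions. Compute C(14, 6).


Each vertex corresponds to some choice of n active constraints out of m, so the number of vertices is at most C(m, n) = m! / (n!(m-n)!).
m = 14, n = 6
Numerator: 14 * 13 * 12 * 11 * 10 * 9
Denominator: 6! = 720
C(14, 6) = 3003


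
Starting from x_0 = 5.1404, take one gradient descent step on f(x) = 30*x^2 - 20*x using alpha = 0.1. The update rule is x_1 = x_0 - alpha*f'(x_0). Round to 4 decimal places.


We compute the gradient at x_0 and apply the update.
f'(x) = 60*x - 20
f'(5.1404) = 60*5.1404 - 20 = 288.424
x_1 = 5.1404 - 0.1*288.424 = -23.702


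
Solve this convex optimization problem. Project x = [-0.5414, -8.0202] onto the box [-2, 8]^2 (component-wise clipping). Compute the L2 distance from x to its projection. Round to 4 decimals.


Project each component onto [-2, 8].
clip(-0.5414) = -0.5414, clip(-8.0202) = -2.0
Projection = [-0.5414, -2.0]
Squared diffs: [0.0, 36.2428]
Distance = sqrt(36.2428) = 6.0202


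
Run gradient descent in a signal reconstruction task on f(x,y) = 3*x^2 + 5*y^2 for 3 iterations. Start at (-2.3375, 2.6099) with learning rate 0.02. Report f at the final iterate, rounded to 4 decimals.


Gradient descent on f(x,y) = 3*x^2 + 5*y^2.
Starting point: (-2.3375, 2.6099), alpha = 0.02
Step 1: grad_x = 2*3*-2.3375 = -14.025, grad_y = 2*5*2.6099 = 26.099
  x_1 = -2.3375 - 0.02*-14.025 = -2.057
  y_1 = 2.6099 - 0.02*26.099 = 2.0879
Step 2: grad_x = 2*3*-2.057 = -12.342, grad_y = 2*5*2.0879 = 20.8792
  x_2 = -2.057 - 0.02*-12.342 = -1.8102
  y_2 = 2.0879 - 0.02*20.8792 = 1.6703
Step 3: grad_x = 2*3*-1.8102 = -10.861, grad_y = 2*5*1.6703 = 16.7034
  x_3 = -1.8102 - 0.02*-10.861 = -1.5929
  y_3 = 1.6703 - 0.02*16.7034 = 1.3363
f(-1.5929, 1.3363) = 3*(-1.5929)^2 + 5*1.3363^2 = 16.5405


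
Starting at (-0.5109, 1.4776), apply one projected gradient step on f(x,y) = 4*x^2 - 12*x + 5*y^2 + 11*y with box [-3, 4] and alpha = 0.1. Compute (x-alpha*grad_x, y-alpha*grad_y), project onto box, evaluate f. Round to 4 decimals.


Step 1: Compute gradient at (-0.5109, 1.4776).
grad_x = 2*4*-0.5109 - 12 = -16.0872
grad_y = 2*5*1.4776 + 11 = 25.776
Step 2: Gradient step.
x_raw = -0.5109 - 0.1*-16.0872 = 1.0978
y_raw = 1.4776 - 0.1*25.776 = -1.1
Step 3: Project onto [-3, 4].
x_proj = clip(1.0978) = 1.0978
y_proj = clip(-1.1) = -1.1
Step 4: Evaluate f.
f(1.0978, -1.1) = -14.403


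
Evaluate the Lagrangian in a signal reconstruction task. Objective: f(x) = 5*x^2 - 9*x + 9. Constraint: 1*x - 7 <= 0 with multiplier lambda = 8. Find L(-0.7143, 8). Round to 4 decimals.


Step 1: Evaluate f(x).
f(-0.7143) = 5*(-0.7143)^2 - 9*(-0.7143) + 9 = 17.9798
Step 2: Evaluate g(x).
g(-0.7143) = 1*-0.7143 - 7 = -7.7143
Step 3: Compute Lagrangian.
L = 17.9798 + 8*-7.7143 = -43.7346


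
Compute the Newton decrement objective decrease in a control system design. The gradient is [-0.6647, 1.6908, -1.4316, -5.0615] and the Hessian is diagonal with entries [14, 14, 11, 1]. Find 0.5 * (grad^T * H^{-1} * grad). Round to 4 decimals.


Step 1: H is diagonal, so H^(-1) * g = [-0.0475, 0.1208, -0.1301, -5.0615].
Step 2: g^T H^(-1) g = sum_i g_i^2 / H_ii
  = (-0.6647)^2/14 + (1.6908)^2/14 + (-1.4316)^2/11 + (-5.0615)^2/1
  = 0.0316 + 0.2042 + 0.1863 + 25.6188 = 26.0409
Step 3: Objective decrease = 0.5 * g^T H^(-1) g = 13.0204


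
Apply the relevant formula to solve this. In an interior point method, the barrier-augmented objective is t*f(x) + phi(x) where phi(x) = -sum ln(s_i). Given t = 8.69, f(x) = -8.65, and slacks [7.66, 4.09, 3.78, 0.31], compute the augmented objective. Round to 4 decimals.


Step 1: Compute log-barrier.
ln values: [2.036, 1.4085, 1.3297, -1.1712]
phi = -(2.036 + 1.4085 + 1.3297 - 1.1712) = -3.6031
Step 2: Compute augmented objective.
t*f(x) = 8.69*-8.65 = -75.1685
Total = -75.1685 - 3.6031 = -78.7716


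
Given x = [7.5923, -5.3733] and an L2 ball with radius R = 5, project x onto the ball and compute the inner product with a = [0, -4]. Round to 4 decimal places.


Step 1: Compute ||x|| (intermediates to 6 decimals).
||x|| = sqrt(7.5923^2 + (-5.3733)^2) = 9.301364
Step 2: Project.
Since ||x|| > R, scale = R/||x|| = 5/9.301364 = 0.537556, proj(x) = scale * x
proj(x) = [4.081286, -2.88845]
Step 3: Dot product.
a^T * proj(x) = 0*4.081286 - 4*(-2.88845) = 11.5538


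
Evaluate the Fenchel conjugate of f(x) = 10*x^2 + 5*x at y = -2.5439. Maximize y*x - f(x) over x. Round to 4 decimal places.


f*(y) = sup_x {y*x - a*x^2 - b*x} = sup_x {(y-b)*x - a*x^2}
FOC: (y - b) - 2a*x = 0 => x* = (y - b)/(2a)
x* = (-2.5439 - 5)/(2*10) = -0.3772
f*(-2.5439) = (y-b)^2/(4a) = (-2.5439 - 5)^2/(4*10)
= 56.9104/40 = 1.4228


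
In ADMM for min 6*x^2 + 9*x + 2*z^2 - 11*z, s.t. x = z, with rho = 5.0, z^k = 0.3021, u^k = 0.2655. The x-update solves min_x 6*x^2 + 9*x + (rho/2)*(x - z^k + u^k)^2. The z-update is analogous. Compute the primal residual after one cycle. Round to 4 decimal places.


ADMM iteration with rho = 5.0, z^k = 0.3021, u^k = 0.2655
Step 1: x-update.
Minimize 6*x^2 + 9*x + (5.0/2)*(x - 0.3021 + 0.2655)^2
FOC: (2*6 + 5.0)*x = -9 + 5.0*(0.3021 - 0.2655)
x^{k+1} = -0.5186
Step 2: z-update.
Minimize 2*z^2 - 11*z + (5.0/2)*(-0.5186 - z + 0.2655)^2
FOC: (2*2 + 5.0)*z = 11 + 5.0*(-0.5186 + 0.2655)
z^{k+1} = 1.0816
Step 3: u-update.
u^{k+1} = 0.2655 - 0.5186 - 1.0816 = -1.3347
Step 4: Primal residual = |-0.5186 - 1.0816| = 1.6002


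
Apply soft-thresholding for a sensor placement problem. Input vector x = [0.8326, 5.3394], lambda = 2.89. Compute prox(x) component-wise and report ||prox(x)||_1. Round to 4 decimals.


Soft-thresholding with lambda = 2.89:
prox(0.8326) = sign(0.8326)*max(|0.8326| - 2.89, 0) = 0.0
prox(5.3394) = sign(5.3394)*max(|5.3394| - 2.89, 0) = 2.4494
prox(x) = [0.0, 2.4494]
||prox(x)||_1 = 0.0 + 2.4494 = 2.4494


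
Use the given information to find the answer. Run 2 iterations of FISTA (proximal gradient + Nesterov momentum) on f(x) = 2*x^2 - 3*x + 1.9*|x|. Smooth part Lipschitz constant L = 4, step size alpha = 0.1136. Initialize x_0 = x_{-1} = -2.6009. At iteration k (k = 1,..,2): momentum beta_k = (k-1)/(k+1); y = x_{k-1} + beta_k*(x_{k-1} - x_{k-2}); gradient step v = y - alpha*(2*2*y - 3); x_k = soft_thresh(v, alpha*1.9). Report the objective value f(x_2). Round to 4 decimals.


FISTA on f(x) = 2*x^2 - 3*x + 1.9*|x|
L = 4, alpha = 0.1136
Iteration 1: beta = 0.0, y = -2.6009 + 0.0*(-2.6009 + 2.6009) = -2.6009
  grad(y) = -13.4036, v = y - alpha*grad = -1.0783
  prox(v) = soft_thresh(-1.0783, 0.2158) = -0.8624
Iteration 2: beta = 0.3333, y = -0.8624 + 0.3333*(-0.8624 + 2.6009) = -0.2829
  grad(y) = -4.1317, v = y - alpha*grad = 0.1864
  prox(v) = soft_thresh(0.1864, 0.2158) = 0.0
f(x_2) = 2*0.0^2 - 3*0.0 + 1.9*|0.0| = 0.0


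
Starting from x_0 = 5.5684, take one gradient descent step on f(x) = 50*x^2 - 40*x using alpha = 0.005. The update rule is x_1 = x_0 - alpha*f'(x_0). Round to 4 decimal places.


We compute the gradient at x_0 and apply the update.
f'(x) = 100*x - 40
f'(5.5684) = 100*5.5684 - 40 = 516.84
x_1 = 5.5684 - 0.005*516.84 = 2.9842


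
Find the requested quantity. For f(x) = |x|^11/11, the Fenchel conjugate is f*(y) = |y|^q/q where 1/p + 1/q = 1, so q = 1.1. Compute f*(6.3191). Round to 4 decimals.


The conjugate exponent q satisfies 1/p + 1/q = 1.
p = 11, so q = 11/(11 - 1) = 1.1
|y|^q = 6.3191^1.1 = 7.5984
f*(6.3191) = 7.5984 / 1.1 = 6.9076


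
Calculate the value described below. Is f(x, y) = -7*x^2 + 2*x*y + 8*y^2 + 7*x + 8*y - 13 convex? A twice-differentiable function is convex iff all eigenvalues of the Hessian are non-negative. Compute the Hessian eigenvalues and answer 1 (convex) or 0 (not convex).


The Hessian of f(x,y) = -7*x^2 + 2*x*y + 8*y^2 + 7*x + 8*y - 13 is:
H = [[-14, 2], [2, 16]]
Trace = -14 + 16 = 2
Determinant = -14*16 - (2)^2 = -228
Discriminant = (2)^2 - 4*-228 = 916.0
Eigenvalues: lambda_1 = -14.1327, lambda_2 = 16.1327
The function is not convex.

0


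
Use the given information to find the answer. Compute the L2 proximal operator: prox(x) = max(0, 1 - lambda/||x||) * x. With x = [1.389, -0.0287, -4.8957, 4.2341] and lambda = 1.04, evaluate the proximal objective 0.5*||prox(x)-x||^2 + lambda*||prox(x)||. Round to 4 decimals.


Step 1: Compute ||x||.
||x|| = 6.6201
Step 2: Compute scaling factor.
scale = max(0, 1 - 1.04/6.6201) = 0.8429
Step 3: prox(x) = [1.1708, -0.0242, -4.1266, 3.5689]
||prox(x)|| = 5.5801
Step 4: Proximal objective.
0.5*||prox-x||^2 = 0.5408
lambda*||prox|| = 5.8033
Total = 6.3441
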